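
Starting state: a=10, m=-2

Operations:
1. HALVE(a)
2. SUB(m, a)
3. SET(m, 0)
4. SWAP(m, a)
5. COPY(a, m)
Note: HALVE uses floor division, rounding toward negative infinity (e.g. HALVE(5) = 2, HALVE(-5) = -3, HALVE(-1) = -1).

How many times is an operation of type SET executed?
1

Counting SET operations:
Step 3: SET(m, 0) ← SET
Total: 1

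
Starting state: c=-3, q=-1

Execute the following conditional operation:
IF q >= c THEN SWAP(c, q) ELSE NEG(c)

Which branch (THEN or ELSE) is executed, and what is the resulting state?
Branch: THEN, Final state: c=-1, q=-3

Evaluating condition: q >= c
q = -1, c = -3
Condition is True, so THEN branch executes
After SWAP(c, q): c=-1, q=-3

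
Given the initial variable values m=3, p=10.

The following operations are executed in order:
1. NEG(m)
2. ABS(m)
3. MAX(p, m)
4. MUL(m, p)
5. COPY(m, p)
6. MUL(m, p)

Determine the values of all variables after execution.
{m: 100, p: 10}

Step-by-step execution:
Initial: m=3, p=10
After step 1 (NEG(m)): m=-3, p=10
After step 2 (ABS(m)): m=3, p=10
After step 3 (MAX(p, m)): m=3, p=10
After step 4 (MUL(m, p)): m=30, p=10
After step 5 (COPY(m, p)): m=10, p=10
After step 6 (MUL(m, p)): m=100, p=10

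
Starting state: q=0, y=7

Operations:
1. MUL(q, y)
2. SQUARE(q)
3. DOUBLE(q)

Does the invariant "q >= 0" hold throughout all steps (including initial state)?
Yes

The invariant holds at every step.

State at each step:
Initial: q=0, y=7
After step 1: q=0, y=7
After step 2: q=0, y=7
After step 3: q=0, y=7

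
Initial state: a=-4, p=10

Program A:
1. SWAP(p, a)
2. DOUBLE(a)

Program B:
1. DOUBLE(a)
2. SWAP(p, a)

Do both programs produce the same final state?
No

Program A final state: a=20, p=-4
Program B final state: a=10, p=-8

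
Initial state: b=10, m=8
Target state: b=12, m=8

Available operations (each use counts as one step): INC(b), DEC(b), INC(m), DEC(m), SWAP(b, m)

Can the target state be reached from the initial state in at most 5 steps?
Yes

Path (2 steps): INC(b) → INC(b)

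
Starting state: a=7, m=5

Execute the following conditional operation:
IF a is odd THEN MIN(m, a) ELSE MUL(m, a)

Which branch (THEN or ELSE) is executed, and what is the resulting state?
Branch: THEN, Final state: a=7, m=5

Evaluating condition: a is odd
Condition is True, so THEN branch executes
After MIN(m, a): a=7, m=5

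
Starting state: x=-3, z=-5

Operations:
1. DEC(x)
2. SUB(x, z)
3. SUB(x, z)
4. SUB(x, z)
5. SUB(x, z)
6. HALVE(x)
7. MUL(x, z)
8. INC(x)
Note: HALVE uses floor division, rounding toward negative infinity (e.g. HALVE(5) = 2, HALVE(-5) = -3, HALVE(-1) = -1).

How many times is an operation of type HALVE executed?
1

Counting HALVE operations:
Step 6: HALVE(x) ← HALVE
Total: 1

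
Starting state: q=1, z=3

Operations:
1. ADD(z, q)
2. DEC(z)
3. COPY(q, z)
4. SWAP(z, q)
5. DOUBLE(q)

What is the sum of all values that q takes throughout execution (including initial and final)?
15

Values of q at each step:
Initial: q = 1
After step 1: q = 1
After step 2: q = 1
After step 3: q = 3
After step 4: q = 3
After step 5: q = 6
Sum = 1 + 1 + 1 + 3 + 3 + 6 = 15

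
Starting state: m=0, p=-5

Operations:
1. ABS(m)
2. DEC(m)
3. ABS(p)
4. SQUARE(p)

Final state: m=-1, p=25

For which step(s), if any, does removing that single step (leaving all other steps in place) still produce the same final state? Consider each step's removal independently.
Step(s) 1, 3

Testing removal of each single step:
Without step 1: final = m=-1, p=25 (same)
Without step 2: final = m=0, p=25 (different)
Without step 3: final = m=-1, p=25 (same)
Without step 4: final = m=-1, p=5 (different)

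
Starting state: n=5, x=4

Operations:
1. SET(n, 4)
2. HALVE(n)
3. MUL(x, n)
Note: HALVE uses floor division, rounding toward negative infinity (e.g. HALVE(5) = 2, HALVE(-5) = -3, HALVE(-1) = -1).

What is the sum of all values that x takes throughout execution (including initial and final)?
20

Values of x at each step:
Initial: x = 4
After step 1: x = 4
After step 2: x = 4
After step 3: x = 8
Sum = 4 + 4 + 4 + 8 = 20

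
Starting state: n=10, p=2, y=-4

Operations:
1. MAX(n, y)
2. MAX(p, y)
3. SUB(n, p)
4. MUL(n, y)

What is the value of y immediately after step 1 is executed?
y = -4

Tracing y through execution:
Initial: y = -4
After step 1 (MAX(n, y)): y = -4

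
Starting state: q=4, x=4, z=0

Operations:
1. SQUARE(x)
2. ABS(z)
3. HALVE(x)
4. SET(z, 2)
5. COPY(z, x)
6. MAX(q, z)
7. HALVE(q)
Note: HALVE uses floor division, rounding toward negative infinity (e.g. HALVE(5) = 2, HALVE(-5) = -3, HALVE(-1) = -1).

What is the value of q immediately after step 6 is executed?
q = 8

Tracing q through execution:
Initial: q = 4
After step 1 (SQUARE(x)): q = 4
After step 2 (ABS(z)): q = 4
After step 3 (HALVE(x)): q = 4
After step 4 (SET(z, 2)): q = 4
After step 5 (COPY(z, x)): q = 4
After step 6 (MAX(q, z)): q = 8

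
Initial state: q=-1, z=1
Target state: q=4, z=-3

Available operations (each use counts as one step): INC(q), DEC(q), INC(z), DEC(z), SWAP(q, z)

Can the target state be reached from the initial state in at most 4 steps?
No

The target state cannot be reached within 4 steps.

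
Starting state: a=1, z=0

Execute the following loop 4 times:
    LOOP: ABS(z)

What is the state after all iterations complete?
a=1, z=0

Iteration trace:
Start: a=1, z=0
After iteration 1: a=1, z=0
After iteration 2: a=1, z=0
After iteration 3: a=1, z=0
After iteration 4: a=1, z=0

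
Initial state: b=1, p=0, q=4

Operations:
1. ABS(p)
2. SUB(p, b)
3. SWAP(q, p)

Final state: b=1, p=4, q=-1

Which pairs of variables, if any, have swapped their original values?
None

Comparing initial and final values:
p: 0 → 4
b: 1 → 1
q: 4 → -1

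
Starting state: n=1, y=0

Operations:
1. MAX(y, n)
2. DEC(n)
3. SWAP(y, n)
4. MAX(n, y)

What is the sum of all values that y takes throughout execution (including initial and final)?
2

Values of y at each step:
Initial: y = 0
After step 1: y = 1
After step 2: y = 1
After step 3: y = 0
After step 4: y = 0
Sum = 0 + 1 + 1 + 0 + 0 = 2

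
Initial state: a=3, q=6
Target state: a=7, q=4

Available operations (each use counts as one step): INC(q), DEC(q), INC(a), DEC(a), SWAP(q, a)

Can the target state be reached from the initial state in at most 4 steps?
Yes

Path (3 steps): INC(q) → INC(a) → SWAP(q, a)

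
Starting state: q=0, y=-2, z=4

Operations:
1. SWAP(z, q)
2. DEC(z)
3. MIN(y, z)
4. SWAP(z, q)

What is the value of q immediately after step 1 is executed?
q = 4

Tracing q through execution:
Initial: q = 0
After step 1 (SWAP(z, q)): q = 4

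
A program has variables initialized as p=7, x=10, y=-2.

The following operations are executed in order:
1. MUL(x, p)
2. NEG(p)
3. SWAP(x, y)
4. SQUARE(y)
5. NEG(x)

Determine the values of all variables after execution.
{p: -7, x: 2, y: 4900}

Step-by-step execution:
Initial: p=7, x=10, y=-2
After step 1 (MUL(x, p)): p=7, x=70, y=-2
After step 2 (NEG(p)): p=-7, x=70, y=-2
After step 3 (SWAP(x, y)): p=-7, x=-2, y=70
After step 4 (SQUARE(y)): p=-7, x=-2, y=4900
After step 5 (NEG(x)): p=-7, x=2, y=4900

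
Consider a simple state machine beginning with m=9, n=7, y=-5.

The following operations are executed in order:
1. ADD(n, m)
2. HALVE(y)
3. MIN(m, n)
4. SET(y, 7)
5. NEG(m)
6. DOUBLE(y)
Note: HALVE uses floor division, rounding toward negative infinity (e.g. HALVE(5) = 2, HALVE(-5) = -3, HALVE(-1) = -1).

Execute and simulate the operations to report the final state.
{m: -9, n: 16, y: 14}

Step-by-step execution:
Initial: m=9, n=7, y=-5
After step 1 (ADD(n, m)): m=9, n=16, y=-5
After step 2 (HALVE(y)): m=9, n=16, y=-3
After step 3 (MIN(m, n)): m=9, n=16, y=-3
After step 4 (SET(y, 7)): m=9, n=16, y=7
After step 5 (NEG(m)): m=-9, n=16, y=7
After step 6 (DOUBLE(y)): m=-9, n=16, y=14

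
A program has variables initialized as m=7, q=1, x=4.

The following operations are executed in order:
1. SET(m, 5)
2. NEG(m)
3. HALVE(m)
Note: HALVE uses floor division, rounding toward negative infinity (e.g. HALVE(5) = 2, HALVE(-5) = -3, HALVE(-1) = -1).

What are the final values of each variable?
{m: -3, q: 1, x: 4}

Step-by-step execution:
Initial: m=7, q=1, x=4
After step 1 (SET(m, 5)): m=5, q=1, x=4
After step 2 (NEG(m)): m=-5, q=1, x=4
After step 3 (HALVE(m)): m=-3, q=1, x=4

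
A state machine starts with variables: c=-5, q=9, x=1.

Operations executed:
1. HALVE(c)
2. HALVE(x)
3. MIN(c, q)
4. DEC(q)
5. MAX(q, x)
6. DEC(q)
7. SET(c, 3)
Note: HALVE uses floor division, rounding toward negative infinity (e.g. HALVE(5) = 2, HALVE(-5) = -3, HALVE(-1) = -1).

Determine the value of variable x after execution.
x = 0

Tracing execution:
Step 1: HALVE(c) → x = 1
Step 2: HALVE(x) → x = 0
Step 3: MIN(c, q) → x = 0
Step 4: DEC(q) → x = 0
Step 5: MAX(q, x) → x = 0
Step 6: DEC(q) → x = 0
Step 7: SET(c, 3) → x = 0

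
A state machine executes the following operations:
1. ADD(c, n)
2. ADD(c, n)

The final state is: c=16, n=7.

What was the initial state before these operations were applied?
c=2, n=7

Working backwards:
Final state: c=16, n=7
Before step 2 (ADD(c, n)): c=9, n=7
Before step 1 (ADD(c, n)): c=2, n=7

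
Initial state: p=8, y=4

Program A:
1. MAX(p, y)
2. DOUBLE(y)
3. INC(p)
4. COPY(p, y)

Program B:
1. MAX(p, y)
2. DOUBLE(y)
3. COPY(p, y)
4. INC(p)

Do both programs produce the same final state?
No

Program A final state: p=8, y=8
Program B final state: p=9, y=8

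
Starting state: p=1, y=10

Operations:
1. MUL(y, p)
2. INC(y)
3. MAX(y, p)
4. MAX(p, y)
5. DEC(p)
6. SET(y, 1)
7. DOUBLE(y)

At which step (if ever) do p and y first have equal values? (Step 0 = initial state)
Step 4

p and y first become equal after step 4.

Comparing values at each step:
Initial: p=1, y=10
After step 1: p=1, y=10
After step 2: p=1, y=11
After step 3: p=1, y=11
After step 4: p=11, y=11 ← equal!
After step 5: p=10, y=11
After step 6: p=10, y=1
After step 7: p=10, y=2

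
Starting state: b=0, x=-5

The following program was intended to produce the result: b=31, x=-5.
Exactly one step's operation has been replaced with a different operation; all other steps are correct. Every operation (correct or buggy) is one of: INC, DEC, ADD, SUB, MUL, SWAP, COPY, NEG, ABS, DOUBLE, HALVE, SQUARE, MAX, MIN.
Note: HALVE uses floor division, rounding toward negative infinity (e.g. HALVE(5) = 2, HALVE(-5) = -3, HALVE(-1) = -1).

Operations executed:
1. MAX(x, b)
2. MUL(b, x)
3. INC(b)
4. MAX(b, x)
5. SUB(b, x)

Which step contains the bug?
Step 1

Trace with buggy code:
Initial: b=0, x=-5
After step 1: b=0, x=0
After step 2: b=0, x=0
After step 3: b=1, x=0
After step 4: b=1, x=0
After step 5: b=1, x=0
Actual final b=1, x=0 ≠ expected b=31, x=-5.
Step 1 is the only position where a single-operation replacement can produce the expected result.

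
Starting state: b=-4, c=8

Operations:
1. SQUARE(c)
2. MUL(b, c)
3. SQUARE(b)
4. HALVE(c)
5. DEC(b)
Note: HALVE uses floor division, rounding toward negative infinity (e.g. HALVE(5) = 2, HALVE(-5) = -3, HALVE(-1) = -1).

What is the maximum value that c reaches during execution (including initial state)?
64

Values of c at each step:
Initial: c = 8
After step 1: c = 64 ← maximum
After step 2: c = 64
After step 3: c = 64
After step 4: c = 32
After step 5: c = 32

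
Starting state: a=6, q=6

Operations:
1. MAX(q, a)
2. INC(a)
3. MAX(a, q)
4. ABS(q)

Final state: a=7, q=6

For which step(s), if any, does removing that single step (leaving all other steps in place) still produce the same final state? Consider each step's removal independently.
Step(s) 1, 3, 4

Testing removal of each single step:
Without step 1: final = a=7, q=6 (same)
Without step 2: final = a=6, q=6 (different)
Without step 3: final = a=7, q=6 (same)
Without step 4: final = a=7, q=6 (same)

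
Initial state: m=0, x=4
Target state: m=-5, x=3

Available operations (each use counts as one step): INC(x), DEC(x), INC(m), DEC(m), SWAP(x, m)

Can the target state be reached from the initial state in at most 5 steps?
No

The target state cannot be reached within 5 steps.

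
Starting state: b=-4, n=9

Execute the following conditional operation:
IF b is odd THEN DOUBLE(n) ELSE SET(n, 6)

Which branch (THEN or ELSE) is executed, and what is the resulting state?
Branch: ELSE, Final state: b=-4, n=6

Evaluating condition: b is odd
Condition is False, so ELSE branch executes
After SET(n, 6): b=-4, n=6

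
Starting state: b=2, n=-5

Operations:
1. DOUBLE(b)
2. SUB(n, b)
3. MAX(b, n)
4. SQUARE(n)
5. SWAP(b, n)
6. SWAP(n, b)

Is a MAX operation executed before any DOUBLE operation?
No

First MAX: step 3
First DOUBLE: step 1
Since 3 > 1, DOUBLE comes first.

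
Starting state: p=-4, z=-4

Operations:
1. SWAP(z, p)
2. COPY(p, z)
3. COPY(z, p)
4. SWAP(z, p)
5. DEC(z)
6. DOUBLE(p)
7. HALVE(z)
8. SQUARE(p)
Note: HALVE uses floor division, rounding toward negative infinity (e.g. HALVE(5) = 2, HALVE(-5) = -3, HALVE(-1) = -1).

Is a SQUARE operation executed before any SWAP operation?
No

First SQUARE: step 8
First SWAP: step 1
Since 8 > 1, SWAP comes first.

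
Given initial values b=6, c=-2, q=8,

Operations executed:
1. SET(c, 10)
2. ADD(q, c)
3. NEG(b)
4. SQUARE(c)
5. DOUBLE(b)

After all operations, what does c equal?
c = 100

Tracing execution:
Step 1: SET(c, 10) → c = 10
Step 2: ADD(q, c) → c = 10
Step 3: NEG(b) → c = 10
Step 4: SQUARE(c) → c = 100
Step 5: DOUBLE(b) → c = 100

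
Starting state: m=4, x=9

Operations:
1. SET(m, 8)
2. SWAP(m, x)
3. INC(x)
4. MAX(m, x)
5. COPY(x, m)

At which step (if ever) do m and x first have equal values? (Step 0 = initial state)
Step 3

m and x first become equal after step 3.

Comparing values at each step:
Initial: m=4, x=9
After step 1: m=8, x=9
After step 2: m=9, x=8
After step 3: m=9, x=9 ← equal!
After step 4: m=9, x=9 ← equal!
After step 5: m=9, x=9 ← equal!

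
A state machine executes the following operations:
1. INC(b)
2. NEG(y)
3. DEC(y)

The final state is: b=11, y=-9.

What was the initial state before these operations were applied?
b=10, y=8

Working backwards:
Final state: b=11, y=-9
Before step 3 (DEC(y)): b=11, y=-8
Before step 2 (NEG(y)): b=11, y=8
Before step 1 (INC(b)): b=10, y=8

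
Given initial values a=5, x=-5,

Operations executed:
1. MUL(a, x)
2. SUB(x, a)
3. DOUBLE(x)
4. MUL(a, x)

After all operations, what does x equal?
x = 40

Tracing execution:
Step 1: MUL(a, x) → x = -5
Step 2: SUB(x, a) → x = 20
Step 3: DOUBLE(x) → x = 40
Step 4: MUL(a, x) → x = 40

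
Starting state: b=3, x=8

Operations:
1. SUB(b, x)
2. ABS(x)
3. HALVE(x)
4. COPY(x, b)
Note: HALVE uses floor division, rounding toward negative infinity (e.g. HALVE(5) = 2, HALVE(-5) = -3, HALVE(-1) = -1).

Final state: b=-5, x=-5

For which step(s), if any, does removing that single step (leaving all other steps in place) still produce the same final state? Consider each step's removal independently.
Step(s) 2, 3

Testing removal of each single step:
Without step 1: final = b=3, x=3 (different)
Without step 2: final = b=-5, x=-5 (same)
Without step 3: final = b=-5, x=-5 (same)
Without step 4: final = b=-5, x=4 (different)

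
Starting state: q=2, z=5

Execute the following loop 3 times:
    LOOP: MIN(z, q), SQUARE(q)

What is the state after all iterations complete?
q=256, z=2

Iteration trace:
Start: q=2, z=5
After iteration 1: q=4, z=2
After iteration 2: q=16, z=2
After iteration 3: q=256, z=2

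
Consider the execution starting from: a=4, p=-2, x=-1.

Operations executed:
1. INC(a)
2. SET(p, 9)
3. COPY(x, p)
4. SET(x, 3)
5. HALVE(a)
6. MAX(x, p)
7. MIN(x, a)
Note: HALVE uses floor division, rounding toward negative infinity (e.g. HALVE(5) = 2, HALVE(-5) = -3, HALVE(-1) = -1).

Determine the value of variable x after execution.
x = 2

Tracing execution:
Step 1: INC(a) → x = -1
Step 2: SET(p, 9) → x = -1
Step 3: COPY(x, p) → x = 9
Step 4: SET(x, 3) → x = 3
Step 5: HALVE(a) → x = 3
Step 6: MAX(x, p) → x = 9
Step 7: MIN(x, a) → x = 2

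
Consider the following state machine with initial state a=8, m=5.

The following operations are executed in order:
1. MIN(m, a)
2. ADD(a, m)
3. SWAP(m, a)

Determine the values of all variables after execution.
{a: 5, m: 13}

Step-by-step execution:
Initial: a=8, m=5
After step 1 (MIN(m, a)): a=8, m=5
After step 2 (ADD(a, m)): a=13, m=5
After step 3 (SWAP(m, a)): a=5, m=13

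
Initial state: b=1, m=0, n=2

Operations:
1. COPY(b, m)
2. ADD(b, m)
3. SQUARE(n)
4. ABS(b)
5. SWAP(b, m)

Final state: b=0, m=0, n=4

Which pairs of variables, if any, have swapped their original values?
None

Comparing initial and final values:
m: 0 → 0
b: 1 → 0
n: 2 → 4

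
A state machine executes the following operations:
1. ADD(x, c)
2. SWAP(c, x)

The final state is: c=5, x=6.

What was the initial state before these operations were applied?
c=6, x=-1

Working backwards:
Final state: c=5, x=6
Before step 2 (SWAP(c, x)): c=6, x=5
Before step 1 (ADD(x, c)): c=6, x=-1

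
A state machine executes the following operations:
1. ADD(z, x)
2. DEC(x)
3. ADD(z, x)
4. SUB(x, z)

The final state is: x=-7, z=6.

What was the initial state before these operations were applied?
x=0, z=7

Working backwards:
Final state: x=-7, z=6
Before step 4 (SUB(x, z)): x=-1, z=6
Before step 3 (ADD(z, x)): x=-1, z=7
Before step 2 (DEC(x)): x=0, z=7
Before step 1 (ADD(z, x)): x=0, z=7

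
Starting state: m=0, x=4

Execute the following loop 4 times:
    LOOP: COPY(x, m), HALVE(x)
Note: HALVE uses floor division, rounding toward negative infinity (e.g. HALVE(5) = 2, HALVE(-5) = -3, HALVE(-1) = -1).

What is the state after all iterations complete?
m=0, x=0

Iteration trace:
Start: m=0, x=4
After iteration 1: m=0, x=0
After iteration 2: m=0, x=0
After iteration 3: m=0, x=0
After iteration 4: m=0, x=0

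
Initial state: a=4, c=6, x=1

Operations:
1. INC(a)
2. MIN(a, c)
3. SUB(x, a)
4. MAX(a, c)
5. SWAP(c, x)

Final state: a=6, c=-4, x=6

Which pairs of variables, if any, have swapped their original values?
None

Comparing initial and final values:
c: 6 → -4
a: 4 → 6
x: 1 → 6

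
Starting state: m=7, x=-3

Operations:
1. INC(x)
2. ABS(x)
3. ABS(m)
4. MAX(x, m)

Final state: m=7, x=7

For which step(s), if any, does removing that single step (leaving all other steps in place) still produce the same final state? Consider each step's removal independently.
Step(s) 1, 2, 3

Testing removal of each single step:
Without step 1: final = m=7, x=7 (same)
Without step 2: final = m=7, x=7 (same)
Without step 3: final = m=7, x=7 (same)
Without step 4: final = m=7, x=2 (different)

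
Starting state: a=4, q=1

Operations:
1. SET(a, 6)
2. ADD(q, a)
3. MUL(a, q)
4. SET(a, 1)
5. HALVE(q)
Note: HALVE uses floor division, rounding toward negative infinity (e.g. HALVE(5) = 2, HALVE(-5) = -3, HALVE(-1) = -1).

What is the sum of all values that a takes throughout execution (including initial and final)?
60

Values of a at each step:
Initial: a = 4
After step 1: a = 6
After step 2: a = 6
After step 3: a = 42
After step 4: a = 1
After step 5: a = 1
Sum = 4 + 6 + 6 + 42 + 1 + 1 = 60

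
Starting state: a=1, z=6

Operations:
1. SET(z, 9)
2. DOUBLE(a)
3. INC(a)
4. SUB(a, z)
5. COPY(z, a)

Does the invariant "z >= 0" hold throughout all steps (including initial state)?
No, violated after step 5

The invariant is violated after step 5.

State at each step:
Initial: a=1, z=6
After step 1: a=1, z=9
After step 2: a=2, z=9
After step 3: a=3, z=9
After step 4: a=-6, z=9
After step 5: a=-6, z=-6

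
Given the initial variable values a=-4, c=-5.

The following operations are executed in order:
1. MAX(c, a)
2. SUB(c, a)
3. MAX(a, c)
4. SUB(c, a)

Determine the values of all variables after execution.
{a: 0, c: 0}

Step-by-step execution:
Initial: a=-4, c=-5
After step 1 (MAX(c, a)): a=-4, c=-4
After step 2 (SUB(c, a)): a=-4, c=0
After step 3 (MAX(a, c)): a=0, c=0
After step 4 (SUB(c, a)): a=0, c=0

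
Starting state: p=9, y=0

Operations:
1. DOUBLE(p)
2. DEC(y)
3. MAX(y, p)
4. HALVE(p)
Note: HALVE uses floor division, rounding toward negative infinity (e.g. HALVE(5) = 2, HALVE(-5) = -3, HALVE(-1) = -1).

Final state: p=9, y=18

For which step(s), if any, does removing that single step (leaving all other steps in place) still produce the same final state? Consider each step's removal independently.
Step(s) 2

Testing removal of each single step:
Without step 1: final = p=4, y=9 (different)
Without step 2: final = p=9, y=18 (same)
Without step 3: final = p=9, y=-1 (different)
Without step 4: final = p=18, y=18 (different)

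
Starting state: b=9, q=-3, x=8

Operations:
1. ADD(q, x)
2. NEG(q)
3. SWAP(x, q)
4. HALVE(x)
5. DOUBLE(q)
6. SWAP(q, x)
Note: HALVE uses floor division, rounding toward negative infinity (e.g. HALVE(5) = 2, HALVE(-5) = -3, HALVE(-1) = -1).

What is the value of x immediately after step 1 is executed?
x = 8

Tracing x through execution:
Initial: x = 8
After step 1 (ADD(q, x)): x = 8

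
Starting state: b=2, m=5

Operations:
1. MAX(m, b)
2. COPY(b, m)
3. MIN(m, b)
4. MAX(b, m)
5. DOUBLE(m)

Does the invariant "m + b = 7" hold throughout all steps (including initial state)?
No, violated after step 2

The invariant is violated after step 2.

State at each step:
Initial: b=2, m=5
After step 1: b=2, m=5
After step 2: b=5, m=5
After step 3: b=5, m=5
After step 4: b=5, m=5
After step 5: b=5, m=10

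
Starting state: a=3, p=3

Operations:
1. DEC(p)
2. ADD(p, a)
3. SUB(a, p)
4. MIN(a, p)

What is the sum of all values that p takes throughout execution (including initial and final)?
20

Values of p at each step:
Initial: p = 3
After step 1: p = 2
After step 2: p = 5
After step 3: p = 5
After step 4: p = 5
Sum = 3 + 2 + 5 + 5 + 5 = 20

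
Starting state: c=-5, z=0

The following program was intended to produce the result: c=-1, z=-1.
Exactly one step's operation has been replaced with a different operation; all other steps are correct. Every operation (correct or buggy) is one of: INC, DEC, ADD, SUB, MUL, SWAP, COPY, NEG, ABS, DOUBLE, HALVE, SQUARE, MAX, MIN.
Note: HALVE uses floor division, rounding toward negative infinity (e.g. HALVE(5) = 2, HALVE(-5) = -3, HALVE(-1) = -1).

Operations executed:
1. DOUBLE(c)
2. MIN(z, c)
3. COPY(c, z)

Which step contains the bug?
Step 2

Trace with buggy code:
Initial: c=-5, z=0
After step 1: c=-10, z=0
After step 2: c=-10, z=-10
After step 3: c=-10, z=-10
Actual final c=-10, z=-10 ≠ expected c=-1, z=-1.
Step 2 is the only position where a single-operation replacement can produce the expected result.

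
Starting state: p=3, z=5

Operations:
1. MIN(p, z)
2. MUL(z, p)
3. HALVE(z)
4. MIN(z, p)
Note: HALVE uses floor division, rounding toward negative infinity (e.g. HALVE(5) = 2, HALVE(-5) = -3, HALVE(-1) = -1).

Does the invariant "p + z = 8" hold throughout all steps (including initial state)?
No, violated after step 2

The invariant is violated after step 2.

State at each step:
Initial: p=3, z=5
After step 1: p=3, z=5
After step 2: p=3, z=15
After step 3: p=3, z=7
After step 4: p=3, z=3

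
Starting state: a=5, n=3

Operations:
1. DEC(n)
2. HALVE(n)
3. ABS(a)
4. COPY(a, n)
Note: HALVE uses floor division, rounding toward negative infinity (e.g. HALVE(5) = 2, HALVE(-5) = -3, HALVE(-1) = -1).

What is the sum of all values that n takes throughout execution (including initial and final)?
8

Values of n at each step:
Initial: n = 3
After step 1: n = 2
After step 2: n = 1
After step 3: n = 1
After step 4: n = 1
Sum = 3 + 2 + 1 + 1 + 1 = 8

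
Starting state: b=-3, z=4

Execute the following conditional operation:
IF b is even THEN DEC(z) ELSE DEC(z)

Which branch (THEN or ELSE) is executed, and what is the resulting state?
Branch: ELSE, Final state: b=-3, z=3

Evaluating condition: b is even
Condition is False, so ELSE branch executes
After DEC(z): b=-3, z=3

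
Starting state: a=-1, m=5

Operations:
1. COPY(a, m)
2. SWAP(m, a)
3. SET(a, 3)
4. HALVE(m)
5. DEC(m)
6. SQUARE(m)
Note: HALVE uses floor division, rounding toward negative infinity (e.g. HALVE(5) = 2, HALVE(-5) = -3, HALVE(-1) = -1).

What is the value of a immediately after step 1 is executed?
a = 5

Tracing a through execution:
Initial: a = -1
After step 1 (COPY(a, m)): a = 5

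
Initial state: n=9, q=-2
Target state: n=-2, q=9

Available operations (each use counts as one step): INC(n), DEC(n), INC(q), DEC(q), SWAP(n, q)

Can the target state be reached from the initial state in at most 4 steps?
Yes

Path (1 step): SWAP(n, q)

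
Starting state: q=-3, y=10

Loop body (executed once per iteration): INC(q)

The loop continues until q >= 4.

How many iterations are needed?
7

Tracing iterations:
Initial: q=-3, y=10
After iteration 1: q=-2, y=10
After iteration 2: q=-1, y=10
After iteration 3: q=0, y=10
After iteration 4: q=1, y=10
After iteration 5: q=2, y=10
After iteration 6: q=3, y=10
After iteration 7: q=4, y=10
q >= 4 now holds, so the loop exits after 7 iterations.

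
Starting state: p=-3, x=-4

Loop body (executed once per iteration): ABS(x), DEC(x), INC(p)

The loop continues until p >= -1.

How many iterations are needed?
2

Tracing iterations:
Initial: p=-3, x=-4
After iteration 1: p=-2, x=3
After iteration 2: p=-1, x=2
p >= -1 now holds, so the loop exits after 2 iterations.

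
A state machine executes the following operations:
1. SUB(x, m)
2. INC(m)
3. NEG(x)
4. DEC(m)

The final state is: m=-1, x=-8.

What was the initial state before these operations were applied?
m=-1, x=7

Working backwards:
Final state: m=-1, x=-8
Before step 4 (DEC(m)): m=0, x=-8
Before step 3 (NEG(x)): m=0, x=8
Before step 2 (INC(m)): m=-1, x=8
Before step 1 (SUB(x, m)): m=-1, x=7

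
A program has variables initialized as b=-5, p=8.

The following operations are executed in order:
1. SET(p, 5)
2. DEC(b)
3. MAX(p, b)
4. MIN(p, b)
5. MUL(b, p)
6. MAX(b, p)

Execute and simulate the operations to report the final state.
{b: 36, p: -6}

Step-by-step execution:
Initial: b=-5, p=8
After step 1 (SET(p, 5)): b=-5, p=5
After step 2 (DEC(b)): b=-6, p=5
After step 3 (MAX(p, b)): b=-6, p=5
After step 4 (MIN(p, b)): b=-6, p=-6
After step 5 (MUL(b, p)): b=36, p=-6
After step 6 (MAX(b, p)): b=36, p=-6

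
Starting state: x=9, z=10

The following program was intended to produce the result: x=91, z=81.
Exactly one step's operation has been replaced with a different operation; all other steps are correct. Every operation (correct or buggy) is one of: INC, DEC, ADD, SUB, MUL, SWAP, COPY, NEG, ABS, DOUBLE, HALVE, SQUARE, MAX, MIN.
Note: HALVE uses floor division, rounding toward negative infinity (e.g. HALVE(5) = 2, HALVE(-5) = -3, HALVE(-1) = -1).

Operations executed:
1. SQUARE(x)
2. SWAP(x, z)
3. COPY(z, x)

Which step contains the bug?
Step 3

Trace with buggy code:
Initial: x=9, z=10
After step 1: x=81, z=10
After step 2: x=10, z=81
After step 3: x=10, z=10
Actual final x=10, z=10 ≠ expected x=91, z=81.
Step 3 is the only position where a single-operation replacement can produce the expected result.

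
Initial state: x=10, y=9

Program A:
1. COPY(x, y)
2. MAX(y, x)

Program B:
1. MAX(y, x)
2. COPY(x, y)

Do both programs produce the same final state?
No

Program A final state: x=9, y=9
Program B final state: x=10, y=10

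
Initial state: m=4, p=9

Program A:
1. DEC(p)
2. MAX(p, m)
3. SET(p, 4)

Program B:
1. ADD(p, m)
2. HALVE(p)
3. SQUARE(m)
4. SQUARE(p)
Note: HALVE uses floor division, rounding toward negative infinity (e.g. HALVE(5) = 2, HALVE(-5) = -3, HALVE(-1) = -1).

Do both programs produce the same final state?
No

Program A final state: m=4, p=4
Program B final state: m=16, p=36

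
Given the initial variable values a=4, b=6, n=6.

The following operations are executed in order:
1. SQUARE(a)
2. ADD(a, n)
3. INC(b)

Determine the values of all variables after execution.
{a: 22, b: 7, n: 6}

Step-by-step execution:
Initial: a=4, b=6, n=6
After step 1 (SQUARE(a)): a=16, b=6, n=6
After step 2 (ADD(a, n)): a=22, b=6, n=6
After step 3 (INC(b)): a=22, b=7, n=6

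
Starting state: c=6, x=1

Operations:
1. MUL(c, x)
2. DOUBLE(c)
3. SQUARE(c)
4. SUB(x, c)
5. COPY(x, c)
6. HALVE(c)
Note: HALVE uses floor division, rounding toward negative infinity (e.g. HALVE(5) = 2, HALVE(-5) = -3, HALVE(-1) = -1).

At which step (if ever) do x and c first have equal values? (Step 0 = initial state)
Step 5

x and c first become equal after step 5.

Comparing values at each step:
Initial: x=1, c=6
After step 1: x=1, c=6
After step 2: x=1, c=12
After step 3: x=1, c=144
After step 4: x=-143, c=144
After step 5: x=144, c=144 ← equal!
After step 6: x=144, c=72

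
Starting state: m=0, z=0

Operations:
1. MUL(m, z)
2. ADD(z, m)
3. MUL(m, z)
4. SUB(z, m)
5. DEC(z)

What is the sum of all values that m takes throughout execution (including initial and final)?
0

Values of m at each step:
Initial: m = 0
After step 1: m = 0
After step 2: m = 0
After step 3: m = 0
After step 4: m = 0
After step 5: m = 0
Sum = 0 + 0 + 0 + 0 + 0 + 0 = 0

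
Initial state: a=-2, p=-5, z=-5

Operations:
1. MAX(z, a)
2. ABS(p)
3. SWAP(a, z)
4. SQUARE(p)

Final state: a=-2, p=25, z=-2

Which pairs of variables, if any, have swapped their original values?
None

Comparing initial and final values:
a: -2 → -2
p: -5 → 25
z: -5 → -2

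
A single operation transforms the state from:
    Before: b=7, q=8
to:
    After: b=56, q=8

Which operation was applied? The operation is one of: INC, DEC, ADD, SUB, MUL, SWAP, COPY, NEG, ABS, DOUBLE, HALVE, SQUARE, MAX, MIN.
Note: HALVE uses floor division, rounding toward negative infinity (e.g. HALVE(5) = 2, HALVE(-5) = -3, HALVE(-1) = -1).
MUL(b, q)

Analyzing the change:
Before: b=7, q=8
After: b=56, q=8
Variable b changed from 7 to 56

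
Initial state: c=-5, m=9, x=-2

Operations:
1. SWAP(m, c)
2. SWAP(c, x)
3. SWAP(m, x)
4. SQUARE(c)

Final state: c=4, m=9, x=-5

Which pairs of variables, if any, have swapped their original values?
None

Comparing initial and final values:
c: -5 → 4
m: 9 → 9
x: -2 → -5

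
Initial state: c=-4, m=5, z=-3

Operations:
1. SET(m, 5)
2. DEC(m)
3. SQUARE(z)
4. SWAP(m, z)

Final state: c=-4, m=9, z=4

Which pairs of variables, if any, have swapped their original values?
None

Comparing initial and final values:
z: -3 → 4
c: -4 → -4
m: 5 → 9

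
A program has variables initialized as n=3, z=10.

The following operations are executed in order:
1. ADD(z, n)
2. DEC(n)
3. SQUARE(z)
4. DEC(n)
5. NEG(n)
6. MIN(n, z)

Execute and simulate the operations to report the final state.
{n: -1, z: 169}

Step-by-step execution:
Initial: n=3, z=10
After step 1 (ADD(z, n)): n=3, z=13
After step 2 (DEC(n)): n=2, z=13
After step 3 (SQUARE(z)): n=2, z=169
After step 4 (DEC(n)): n=1, z=169
After step 5 (NEG(n)): n=-1, z=169
After step 6 (MIN(n, z)): n=-1, z=169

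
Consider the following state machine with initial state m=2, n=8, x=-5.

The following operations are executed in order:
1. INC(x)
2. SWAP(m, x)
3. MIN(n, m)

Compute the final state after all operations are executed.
{m: -4, n: -4, x: 2}

Step-by-step execution:
Initial: m=2, n=8, x=-5
After step 1 (INC(x)): m=2, n=8, x=-4
After step 2 (SWAP(m, x)): m=-4, n=8, x=2
After step 3 (MIN(n, m)): m=-4, n=-4, x=2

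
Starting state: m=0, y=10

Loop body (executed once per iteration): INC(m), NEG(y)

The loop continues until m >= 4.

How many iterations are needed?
4

Tracing iterations:
Initial: m=0, y=10
After iteration 1: m=1, y=-10
After iteration 2: m=2, y=10
After iteration 3: m=3, y=-10
After iteration 4: m=4, y=10
m >= 4 now holds, so the loop exits after 4 iterations.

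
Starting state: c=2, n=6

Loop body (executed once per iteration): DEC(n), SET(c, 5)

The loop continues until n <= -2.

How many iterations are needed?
8

Tracing iterations:
Initial: c=2, n=6
After iteration 1: c=5, n=5
After iteration 2: c=5, n=4
After iteration 3: c=5, n=3
After iteration 4: c=5, n=2
After iteration 5: c=5, n=1
After iteration 6: c=5, n=0
After iteration 7: c=5, n=-1
After iteration 8: c=5, n=-2
n <= -2 now holds, so the loop exits after 8 iterations.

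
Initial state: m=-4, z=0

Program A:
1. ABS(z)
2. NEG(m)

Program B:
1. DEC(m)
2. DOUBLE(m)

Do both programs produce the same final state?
No

Program A final state: m=4, z=0
Program B final state: m=-10, z=0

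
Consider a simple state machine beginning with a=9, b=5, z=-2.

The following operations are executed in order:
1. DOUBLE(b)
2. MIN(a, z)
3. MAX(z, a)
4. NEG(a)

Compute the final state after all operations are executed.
{a: 2, b: 10, z: -2}

Step-by-step execution:
Initial: a=9, b=5, z=-2
After step 1 (DOUBLE(b)): a=9, b=10, z=-2
After step 2 (MIN(a, z)): a=-2, b=10, z=-2
After step 3 (MAX(z, a)): a=-2, b=10, z=-2
After step 4 (NEG(a)): a=2, b=10, z=-2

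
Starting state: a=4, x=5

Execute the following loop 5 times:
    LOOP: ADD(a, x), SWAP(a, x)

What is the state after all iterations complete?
a=37, x=60

Iteration trace:
Start: a=4, x=5
After iteration 1: a=5, x=9
After iteration 2: a=9, x=14
After iteration 3: a=14, x=23
After iteration 4: a=23, x=37
After iteration 5: a=37, x=60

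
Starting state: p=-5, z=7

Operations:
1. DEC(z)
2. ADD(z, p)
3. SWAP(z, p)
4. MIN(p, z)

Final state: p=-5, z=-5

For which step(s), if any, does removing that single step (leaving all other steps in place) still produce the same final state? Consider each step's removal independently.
Step(s) 1, 2

Testing removal of each single step:
Without step 1: final = p=-5, z=-5 (same)
Without step 2: final = p=-5, z=-5 (same)
Without step 3: final = p=-5, z=1 (different)
Without step 4: final = p=1, z=-5 (different)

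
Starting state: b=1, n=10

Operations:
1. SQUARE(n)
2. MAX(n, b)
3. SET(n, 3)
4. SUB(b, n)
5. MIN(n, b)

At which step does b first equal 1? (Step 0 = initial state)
Step 0

Tracing b:
Initial: b = 1 ← first occurrence
After step 1: b = 1
After step 2: b = 1
After step 3: b = 1
After step 4: b = -2
After step 5: b = -2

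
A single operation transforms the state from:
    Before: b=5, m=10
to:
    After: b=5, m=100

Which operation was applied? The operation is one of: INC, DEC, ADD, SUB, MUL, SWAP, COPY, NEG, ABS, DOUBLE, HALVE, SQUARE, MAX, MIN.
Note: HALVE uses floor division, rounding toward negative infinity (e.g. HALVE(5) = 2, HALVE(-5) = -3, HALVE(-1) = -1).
SQUARE(m)

Analyzing the change:
Before: b=5, m=10
After: b=5, m=100
Variable m changed from 10 to 100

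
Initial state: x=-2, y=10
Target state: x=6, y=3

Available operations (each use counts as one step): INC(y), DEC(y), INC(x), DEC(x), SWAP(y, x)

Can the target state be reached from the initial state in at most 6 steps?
No

The target state cannot be reached within 6 steps.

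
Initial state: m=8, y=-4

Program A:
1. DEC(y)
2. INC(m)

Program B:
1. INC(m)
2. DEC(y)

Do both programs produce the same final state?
Yes

Program A final state: m=9, y=-5
Program B final state: m=9, y=-5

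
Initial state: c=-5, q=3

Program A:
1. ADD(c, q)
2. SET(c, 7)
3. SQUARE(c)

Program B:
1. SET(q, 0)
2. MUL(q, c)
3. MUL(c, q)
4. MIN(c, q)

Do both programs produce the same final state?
No

Program A final state: c=49, q=3
Program B final state: c=0, q=0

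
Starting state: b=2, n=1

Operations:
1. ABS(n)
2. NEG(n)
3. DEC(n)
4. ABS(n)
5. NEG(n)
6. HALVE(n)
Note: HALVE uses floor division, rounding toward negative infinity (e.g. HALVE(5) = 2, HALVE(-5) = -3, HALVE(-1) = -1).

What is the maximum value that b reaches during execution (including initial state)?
2

Values of b at each step:
Initial: b = 2 ← maximum
After step 1: b = 2
After step 2: b = 2
After step 3: b = 2
After step 4: b = 2
After step 5: b = 2
After step 6: b = 2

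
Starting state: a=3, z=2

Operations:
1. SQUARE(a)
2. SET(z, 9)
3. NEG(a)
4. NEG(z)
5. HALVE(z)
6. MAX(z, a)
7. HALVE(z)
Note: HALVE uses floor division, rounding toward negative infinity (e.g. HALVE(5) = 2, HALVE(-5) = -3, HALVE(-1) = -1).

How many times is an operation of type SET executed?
1

Counting SET operations:
Step 2: SET(z, 9) ← SET
Total: 1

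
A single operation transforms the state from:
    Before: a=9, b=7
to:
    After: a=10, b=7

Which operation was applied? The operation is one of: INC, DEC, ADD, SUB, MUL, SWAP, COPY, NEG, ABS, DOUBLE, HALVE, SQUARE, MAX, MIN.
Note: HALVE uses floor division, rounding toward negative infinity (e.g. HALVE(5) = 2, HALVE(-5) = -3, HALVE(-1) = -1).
INC(a)

Analyzing the change:
Before: a=9, b=7
After: a=10, b=7
Variable a changed from 9 to 10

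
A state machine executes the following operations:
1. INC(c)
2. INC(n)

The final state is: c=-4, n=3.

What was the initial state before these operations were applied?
c=-5, n=2

Working backwards:
Final state: c=-4, n=3
Before step 2 (INC(n)): c=-4, n=2
Before step 1 (INC(c)): c=-5, n=2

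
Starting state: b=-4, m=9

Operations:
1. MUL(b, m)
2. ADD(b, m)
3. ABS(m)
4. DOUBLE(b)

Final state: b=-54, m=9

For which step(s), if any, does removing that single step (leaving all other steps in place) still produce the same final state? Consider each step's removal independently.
Step(s) 3

Testing removal of each single step:
Without step 1: final = b=10, m=9 (different)
Without step 2: final = b=-72, m=9 (different)
Without step 3: final = b=-54, m=9 (same)
Without step 4: final = b=-27, m=9 (different)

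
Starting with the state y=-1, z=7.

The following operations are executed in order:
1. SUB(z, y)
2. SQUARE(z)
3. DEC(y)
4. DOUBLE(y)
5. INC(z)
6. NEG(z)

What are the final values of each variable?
{y: -4, z: -65}

Step-by-step execution:
Initial: y=-1, z=7
After step 1 (SUB(z, y)): y=-1, z=8
After step 2 (SQUARE(z)): y=-1, z=64
After step 3 (DEC(y)): y=-2, z=64
After step 4 (DOUBLE(y)): y=-4, z=64
After step 5 (INC(z)): y=-4, z=65
After step 6 (NEG(z)): y=-4, z=-65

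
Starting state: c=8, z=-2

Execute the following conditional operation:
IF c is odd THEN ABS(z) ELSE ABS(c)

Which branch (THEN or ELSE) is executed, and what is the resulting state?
Branch: ELSE, Final state: c=8, z=-2

Evaluating condition: c is odd
Condition is False, so ELSE branch executes
After ABS(c): c=8, z=-2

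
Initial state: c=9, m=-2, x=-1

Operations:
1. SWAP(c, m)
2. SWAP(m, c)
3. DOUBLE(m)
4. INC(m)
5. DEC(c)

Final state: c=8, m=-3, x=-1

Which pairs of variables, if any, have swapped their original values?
None

Comparing initial and final values:
m: -2 → -3
c: 9 → 8
x: -1 → -1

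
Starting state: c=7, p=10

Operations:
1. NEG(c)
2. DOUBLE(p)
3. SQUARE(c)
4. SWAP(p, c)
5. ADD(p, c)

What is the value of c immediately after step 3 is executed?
c = 49

Tracing c through execution:
Initial: c = 7
After step 1 (NEG(c)): c = -7
After step 2 (DOUBLE(p)): c = -7
After step 3 (SQUARE(c)): c = 49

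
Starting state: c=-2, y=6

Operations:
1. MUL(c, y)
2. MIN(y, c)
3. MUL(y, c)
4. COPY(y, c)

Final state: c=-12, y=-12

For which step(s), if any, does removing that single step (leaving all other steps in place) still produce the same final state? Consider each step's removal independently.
Step(s) 2, 3

Testing removal of each single step:
Without step 1: final = c=-2, y=-2 (different)
Without step 2: final = c=-12, y=-12 (same)
Without step 3: final = c=-12, y=-12 (same)
Without step 4: final = c=-12, y=144 (different)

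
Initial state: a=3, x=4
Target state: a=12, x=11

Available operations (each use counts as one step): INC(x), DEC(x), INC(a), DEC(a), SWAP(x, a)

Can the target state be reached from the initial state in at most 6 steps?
No

The target state cannot be reached within 6 steps.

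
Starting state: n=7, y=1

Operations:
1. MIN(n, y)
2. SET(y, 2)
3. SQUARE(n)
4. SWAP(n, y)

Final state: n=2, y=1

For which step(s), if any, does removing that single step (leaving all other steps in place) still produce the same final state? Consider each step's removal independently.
Step(s) 3

Testing removal of each single step:
Without step 1: final = n=2, y=49 (different)
Without step 2: final = n=1, y=1 (different)
Without step 3: final = n=2, y=1 (same)
Without step 4: final = n=1, y=2 (different)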